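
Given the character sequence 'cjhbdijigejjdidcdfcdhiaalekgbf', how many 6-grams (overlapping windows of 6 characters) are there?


String 'cjhbdijigejjdidcdfcdhiaalekgbf' has length L = 30.
Number of overlapping n-grams = L - n + 1
Substituting: 30 - 6 + 1 = 25

25


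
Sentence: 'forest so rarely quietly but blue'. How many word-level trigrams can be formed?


Word trigrams from [6] words:
  Trigram 1: (forest so rarely)
  Trigram 2: (so rarely quietly)
  Trigram 3: (rarely quietly but)
  Trigram 4: (quietly but blue)
Total word trigrams: 6 - 2 = 4

4


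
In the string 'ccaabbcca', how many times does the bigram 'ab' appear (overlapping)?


Scanning 'ccaabbcca' for bigram 'ab':
  Position 0: 'cc' -> no
  Position 1: 'ca' -> no
  Position 2: 'aa' -> no
  Position 3: 'ab' -> MATCH
  Position 4: 'bb' -> no
  Position 5: 'bc' -> no
  Position 6: 'cc' -> no
  Position 7: 'ca' -> no
Total matches: 1

1


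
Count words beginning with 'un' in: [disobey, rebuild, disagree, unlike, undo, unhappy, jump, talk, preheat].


Checking each word for prefix 'un':
  'disobey' -> no (count: 0)
  'rebuild' -> no (count: 0)
  'disagree' -> no (count: 0)
  'unlike' -> YES, starts with 'un' (count: 1)
  'undo' -> YES, starts with 'un' (count: 2)
  'unhappy' -> YES, starts with 'un' (count: 3)
  'jump' -> no (count: 3)
  'talk' -> no (count: 3)
  'preheat' -> no (count: 3)
Total with prefix 'un': 3

3


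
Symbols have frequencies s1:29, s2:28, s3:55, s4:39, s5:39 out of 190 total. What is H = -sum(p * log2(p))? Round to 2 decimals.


Computing entropy H = -sum(p_i * log2(p_i)):
  s1: p = 29/190 = 0.1526, -p*log2(p) = 0.4139
  s2: p = 28/190 = 0.1474, -p*log2(p) = 0.4071
  s3: p = 55/190 = 0.2895, -p*log2(p) = 0.5177
  s4: p = 39/190 = 0.2053, -p*log2(p) = 0.4689
  s5: p = 39/190 = 0.2053, -p*log2(p) = 0.4689
H = sum of terms = 2.2765
Rounded to 2 decimals: 2.28

2.28


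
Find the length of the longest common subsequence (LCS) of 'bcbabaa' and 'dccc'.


DP table for LCS of 'bcbabaa' and 'dccc':
       d  c  c  c
    0  0  0  0  0
  b 0  0  0  0  0
  c 0  0  1  1  1
  b 0  0  1  1  1
  a 0  0  1  1  1
  b 0  0  1  1  1
  a 0  0  1  1  1
  a 0  0  1  1  1
LCS: 'c'
LCS length = 1

1


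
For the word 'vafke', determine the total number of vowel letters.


Scanning each character of 'vafke':
  Position 1: 'v' -> consonant (running count: 0)
  Position 2: 'a' -> vowel (running count: 1)
  Position 3: 'f' -> consonant (running count: 1)
  Position 4: 'k' -> consonant (running count: 1)
  Position 5: 'e' -> vowel (running count: 2)
Total vowels: 2

2


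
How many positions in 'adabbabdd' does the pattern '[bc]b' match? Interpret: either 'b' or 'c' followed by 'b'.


Pattern: [bc]b means either 'b' or 'c' followed by 'b'.
Scanning 'adabbabdd' position-by-position:
  Pos 0: window 'ad' -> no
  Pos 1: window 'da' -> no
  Pos 2: window 'ab' -> no
  Pos 3: window 'bb' -> MATCH
  Pos 4: window 'ba' -> no
  Pos 5: window 'ab' -> no
  Pos 6: window 'bd' -> no
  Pos 7: window 'dd' -> no
  Pos 8: window 'd' -> no
Total matches: 1

1


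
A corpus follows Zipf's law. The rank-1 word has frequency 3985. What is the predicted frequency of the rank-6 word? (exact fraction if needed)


Zipf's law: freq(rank) = f1 / rank
f1 = 3985, rank = 6
freq = 3985 / 6
GCD(3985, 6) = 1
Simplified: 3985/6

3985/6


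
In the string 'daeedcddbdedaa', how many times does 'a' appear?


Scanning 'daeedcddbdedaa' for 'a':
  Position 1: 'a' -> MATCH (count: 1)
  Position 12: 'a' -> MATCH (count: 2)
  Position 13: 'a' -> MATCH (count: 3)
Total occurrences of 'a': 3

3


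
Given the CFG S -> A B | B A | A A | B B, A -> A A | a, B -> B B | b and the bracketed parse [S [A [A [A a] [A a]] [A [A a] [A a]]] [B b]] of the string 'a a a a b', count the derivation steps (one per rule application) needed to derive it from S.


Every bracketed nonterminal node [X ...] in the tree is produced by exactly one rule application.
Reading the tree off as a leftmost derivation:
  Step 1: S  =>  A B   (applied S -> A B)
  Step 2: A B  =>  A A B   (applied A -> A A)
  Step 3: A A B  =>  A A A B   (applied A -> A A)
  Step 4: A A A B  =>  a A A B   (applied A -> a)
  Step 5: a A A B  =>  a a A B   (applied A -> a)
  Step 6: a a A B  =>  a a A A B   (applied A -> A A)
  Step 7: a a A A B  =>  a a a A B   (applied A -> a)
  Step 8: a a a A B  =>  a a a a B   (applied A -> a)
  Step 9: a a a a B  =>  a a a a b   (applied B -> b)
Final yield: a a a a b
Total rewrite steps: 9

9


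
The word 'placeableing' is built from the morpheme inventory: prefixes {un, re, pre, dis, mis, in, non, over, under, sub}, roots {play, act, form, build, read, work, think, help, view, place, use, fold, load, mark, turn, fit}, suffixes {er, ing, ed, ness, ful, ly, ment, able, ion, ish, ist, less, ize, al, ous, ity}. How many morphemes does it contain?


Segmenting 'placeableing' against the inventory:
  'place' -> root (morpheme 1)
  'able' -> suffix (morpheme 2)
  'ing' -> suffix (morpheme 3)
Total morphemes: 3

3


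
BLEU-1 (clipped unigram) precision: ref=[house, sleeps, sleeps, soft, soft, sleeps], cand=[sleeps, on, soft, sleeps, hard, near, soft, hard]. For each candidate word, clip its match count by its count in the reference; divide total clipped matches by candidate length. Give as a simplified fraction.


Reference word counts: {'house': 1, 'sleeps': 3, 'soft': 2}
Checking each candidate word (with clipping):
  'sleeps' -> in reference (ref count 3, used 1/3) -> match (matches: 1)
  'on' -> not in reference -> no match (matches: 1)
  'soft' -> in reference (ref count 2, used 1/2) -> match (matches: 2)
  'sleeps' -> in reference (ref count 3, used 2/3) -> match (matches: 3)
  'hard' -> not in reference -> no match (matches: 3)
  'near' -> not in reference -> no match (matches: 3)
  'soft' -> in reference (ref count 2, used 2/2) -> match (matches: 4)
  'hard' -> not in reference -> no match (matches: 4)
Clipped matches: 4, Candidate length: 8
Precision = 4/8 = 1/2

1/2


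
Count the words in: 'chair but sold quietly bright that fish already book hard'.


Counting words by splitting on spaces:
  Word 1: 'chair'
  Word 2: 'but'
  Word 3: 'sold'
  Word 4: 'quietly'
  Word 5: 'bright'
  Word 6: 'that'
  Word 7: 'fish'
  Word 8: 'already'
  Word 9: 'book'
  Word 10: 'hard'
Total words: 10

10


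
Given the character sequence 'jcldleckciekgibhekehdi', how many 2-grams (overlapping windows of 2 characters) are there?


String 'jcldleckciekgibhekehdi' has length L = 22.
Number of overlapping n-grams = L - n + 1
Substituting: 22 - 2 + 1 = 21

21


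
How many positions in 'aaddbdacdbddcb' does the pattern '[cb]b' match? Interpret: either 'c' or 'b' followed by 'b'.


Pattern: [cb]b means either 'c' or 'b' followed by 'b'.
Scanning 'aaddbdacdbddcb' position-by-position:
  Pos 0: window 'aa' -> no
  Pos 1: window 'ad' -> no
  Pos 2: window 'dd' -> no
  Pos 3: window 'db' -> no
  Pos 4: window 'bd' -> no
  Pos 5: window 'da' -> no
  Pos 6: window 'ac' -> no
  Pos 7: window 'cd' -> no
  Pos 8: window 'db' -> no
  Pos 9: window 'bd' -> no
  Pos 10: window 'dd' -> no
  Pos 11: window 'dc' -> no
  Pos 12: window 'cb' -> MATCH
  Pos 13: window 'b' -> no
Total matches: 1

1


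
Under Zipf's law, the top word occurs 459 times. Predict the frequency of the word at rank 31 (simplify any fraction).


Zipf's law: freq(rank) = f1 / rank
f1 = 459, rank = 31
freq = 459 / 31
GCD(459, 31) = 1
Simplified: 459/31

459/31


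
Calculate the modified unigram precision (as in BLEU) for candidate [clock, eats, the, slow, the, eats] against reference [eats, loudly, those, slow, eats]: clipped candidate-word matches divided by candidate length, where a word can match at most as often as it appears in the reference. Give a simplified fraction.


Reference word counts: {'eats': 2, 'loudly': 1, 'slow': 1, 'those': 1}
Checking each candidate word (with clipping):
  'clock' -> not in reference -> no match (matches: 0)
  'eats' -> in reference (ref count 2, used 1/2) -> match (matches: 1)
  'the' -> not in reference -> no match (matches: 1)
  'slow' -> in reference (ref count 1, used 1/1) -> match (matches: 2)
  'the' -> not in reference -> no match (matches: 2)
  'eats' -> in reference (ref count 2, used 2/2) -> match (matches: 3)
Clipped matches: 3, Candidate length: 6
Precision = 3/6 = 1/2

1/2


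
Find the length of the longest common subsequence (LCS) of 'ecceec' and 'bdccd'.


DP table for LCS of 'ecceec' and 'bdccd':
       b  d  c  c  d
    0  0  0  0  0  0
  e 0  0  0  0  0  0
  c 0  0  0  1  1  1
  c 0  0  0  1  2  2
  e 0  0  0  1  2  2
  e 0  0  0  1  2  2
  c 0  0  0  1  2  2
LCS: 'cc'
LCS length = 2

2


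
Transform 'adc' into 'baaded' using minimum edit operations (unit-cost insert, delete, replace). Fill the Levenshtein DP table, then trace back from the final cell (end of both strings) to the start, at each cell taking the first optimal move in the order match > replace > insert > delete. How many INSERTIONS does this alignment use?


Edit distance = 4. Backtracking from cell (3, 6) with preference match > replace > insert > delete,
then listing the resulting alignment 'adc' -> 'baaded' left to right:
  Step 1: insert 'b' [insertion #1]
  Step 2: insert 'a' [insertion #2]
  Step 3: keep 'a'
  Step 4: keep 'd'
  Step 5: insert 'e' [insertion #3]
  Step 6: replace c->d
Total insertions: 3

3


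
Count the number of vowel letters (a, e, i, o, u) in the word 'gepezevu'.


Scanning each character of 'gepezevu':
  Position 1: 'g' -> consonant (running count: 0)
  Position 2: 'e' -> vowel (running count: 1)
  Position 3: 'p' -> consonant (running count: 1)
  Position 4: 'e' -> vowel (running count: 2)
  Position 5: 'z' -> consonant (running count: 2)
  Position 6: 'e' -> vowel (running count: 3)
  Position 7: 'v' -> consonant (running count: 3)
  Position 8: 'u' -> vowel (running count: 4)
Total vowels: 4

4


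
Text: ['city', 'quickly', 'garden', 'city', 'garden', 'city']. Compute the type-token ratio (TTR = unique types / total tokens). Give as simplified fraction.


Tokens: 6
Unique types: ('city', 'garden', 'quickly') = 3
TTR = 3/6
Simplify: divide both by 3 -> 1/2
TTR = 1/2

1/2


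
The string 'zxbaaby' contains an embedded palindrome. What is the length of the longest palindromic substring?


Scanning 'zxbaaby' for palindromic substrings.
Substring at positions 2-5: 'baab'.
Check: reverse('baab') = 'baab' -> palindrome confirmed.
Neighbouring characters ('x' / 'y') break symmetry, so it cannot extend further.
No longer palindromic substring exists; longest length = 4

4


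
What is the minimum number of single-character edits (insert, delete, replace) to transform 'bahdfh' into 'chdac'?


Building DP table for s1='bahdfh' (len 6) and s2='chdac' (len 5):
       c  h  d  a  c
    0  1  2  3  4  5
  b 1  1  2  3  4  5
  a 2  2  2  3  3  4
  h 3  3  2  3  4  4
  d 4  4  3  2  3  4
  f 5  5  4  3  3  4
  h 6  6  5  4  4  4
Edit distance = dp[6][5] = 4

4


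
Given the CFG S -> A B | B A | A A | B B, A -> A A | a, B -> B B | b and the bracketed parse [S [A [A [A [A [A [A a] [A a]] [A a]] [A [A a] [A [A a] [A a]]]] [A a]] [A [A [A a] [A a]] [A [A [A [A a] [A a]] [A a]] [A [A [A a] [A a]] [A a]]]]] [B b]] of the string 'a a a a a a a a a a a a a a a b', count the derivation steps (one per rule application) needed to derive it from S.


Every bracketed nonterminal node [X ...] in the tree is produced by exactly one rule application.
Reading the tree off as a leftmost derivation:
  Step 1: S  =>  A B   (applied S -> A B)
  Step 2: A B  =>  A A B   (applied A -> A A)
  Step 3: A A B  =>  A A A B   (applied A -> A A)
  Step 4: A A A B  =>  A A A A B   (applied A -> A A)
  Step 5: A A A A B  =>  A A A A A B   (applied A -> A A)
  Step 6: A A A A A B  =>  A A A A A A B   (applied A -> A A)
  Step 7: A A A A A A B  =>  a A A A A A B   (applied A -> a)
  Step 8: a A A A A A B  =>  a a A A A A B   (applied A -> a)
  Step 9: a a A A A A B  =>  a a a A A A B   (applied A -> a)
  Step 10: a a a A A A B  =>  a a a A A A A B   (applied A -> A A)
  Step 11: a a a A A A A B  =>  a a a a A A A B   (applied A -> a)
  Step 12: a a a a A A A B  =>  a a a a A A A A B   (applied A -> A A)
  Step 13: a a a a A A A A B  =>  a a a a a A A A B   (applied A -> a)
  Step 14: a a a a a A A A B  =>  a a a a a a A A B   (applied A -> a)
  Step 15: a a a a a a A A B  =>  a a a a a a a A B   (applied A -> a)
  Step 16: a a a a a a a A B  =>  a a a a a a a A A B   (applied A -> A A)
  Step 17: a a a a a a a A A B  =>  a a a a a a a A A A B   (applied A -> A A)
  Step 18: a a a a a a a A A A B  =>  a a a a a a a a A A B   (applied A -> a)
  Step 19: a a a a a a a a A A B  =>  a a a a a a a a a A B   (applied A -> a)
  Step 20: a a a a a a a a a A B  =>  a a a a a a a a a A A B   (applied A -> A A)
  Step 21: a a a a a a a a a A A B  =>  a a a a a a a a a A A A B   (applied A -> A A)
  Step 22: a a a a a a a a a A A A B  =>  a a a a a a a a a A A A A B   (applied A -> A A)
  Step 23: a a a a a a a a a A A A A B  =>  a a a a a a a a a a A A A B   (applied A -> a)
  Step 24: a a a a a a a a a a A A A B  =>  a a a a a a a a a a a A A B   (applied A -> a)
  Step 25: a a a a a a a a a a a A A B  =>  a a a a a a a a a a a a A B   (applied A -> a)
  Step 26: a a a a a a a a a a a a A B  =>  a a a a a a a a a a a a A A B   (applied A -> A A)
  Step 27: a a a a a a a a a a a a A A B  =>  a a a a a a a a a a a a A A A B   (applied A -> A A)
  Step 28: a a a a a a a a a a a a A A A B  =>  a a a a a a a a a a a a a A A B   (applied A -> a)
  Step 29: a a a a a a a a a a a a a A A B  =>  a a a a a a a a a a a a a a A B   (applied A -> a)
  Step 30: a a a a a a a a a a a a a a A B  =>  a a a a a a a a a a a a a a a B   (applied A -> a)
  Step 31: a a a a a a a a a a a a a a a B  =>  a a a a a a a a a a a a a a a b   (applied B -> b)
Final yield: a a a a a a a a a a a a a a a b
Total rewrite steps: 31

31


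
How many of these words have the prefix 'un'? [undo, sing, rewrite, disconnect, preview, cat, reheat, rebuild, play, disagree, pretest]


Checking each word for prefix 'un':
  'undo' -> YES, starts with 'un' (count: 1)
  'sing' -> no (count: 1)
  'rewrite' -> no (count: 1)
  'disconnect' -> no (count: 1)
  'preview' -> no (count: 1)
  'cat' -> no (count: 1)
  'reheat' -> no (count: 1)
  'rebuild' -> no (count: 1)
  'play' -> no (count: 1)
  'disagree' -> no (count: 1)
  'pretest' -> no (count: 1)
Total with prefix 'un': 1

1


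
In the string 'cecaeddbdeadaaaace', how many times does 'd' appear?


Scanning 'cecaeddbdeadaaaace' for 'd':
  Position 5: 'd' -> MATCH (count: 1)
  Position 6: 'd' -> MATCH (count: 2)
  Position 8: 'd' -> MATCH (count: 3)
  Position 11: 'd' -> MATCH (count: 4)
Total occurrences of 'd': 4

4


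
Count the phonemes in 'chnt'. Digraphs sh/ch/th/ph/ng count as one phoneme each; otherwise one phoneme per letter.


Parsing 'chnt' greedily, digraphs first:
  'ch' -> digraph (1 consonant phoneme) (phonemes so far: 1)
  'n' -> consonant phoneme (phonemes so far: 2)
  't' -> consonant phoneme (phonemes so far: 3)
Total phonemes: 3

3


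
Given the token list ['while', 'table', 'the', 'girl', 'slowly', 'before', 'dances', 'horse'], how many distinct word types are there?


Listing all tokens and tracking unique types:
  Token 1: 'while' -> NEW (unique so far: 1)
  Token 2: 'table' -> NEW (unique so far: 2)
  Token 3: 'the' -> NEW (unique so far: 3)
  Token 4: 'girl' -> NEW (unique so far: 4)
  Token 5: 'slowly' -> NEW (unique so far: 5)
  Token 6: 'before' -> NEW (unique so far: 6)
  Token 7: 'dances' -> NEW (unique so far: 7)
  Token 8: 'horse' -> NEW (unique so far: 8)
Unique types: ('before', 'dances', 'girl', 'horse', 'slowly', 'table', 'the', 'while')
Vocabulary size: 8

8


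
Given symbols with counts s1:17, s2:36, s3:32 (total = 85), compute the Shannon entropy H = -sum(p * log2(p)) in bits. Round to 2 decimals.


Computing entropy H = -sum(p_i * log2(p_i)):
  s1: p = 17/85 = 0.2000, -p*log2(p) = 0.4644
  s2: p = 36/85 = 0.4235, -p*log2(p) = 0.5250
  s3: p = 32/85 = 0.3765, -p*log2(p) = 0.5306
H = sum of terms = 1.5200
Rounded to 2 decimals: 1.52

1.52


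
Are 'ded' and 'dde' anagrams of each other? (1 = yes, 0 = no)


Sort characters of 'ded': 'dde'
Sort characters of 'dde': 'dde'
Sorted forms match -> they ARE anagrams
Result: 1

1


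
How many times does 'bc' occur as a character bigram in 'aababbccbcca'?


Scanning 'aababbccbcca' for bigram 'bc':
  Position 0: 'aa' -> no
  Position 1: 'ab' -> no
  Position 2: 'ba' -> no
  Position 3: 'ab' -> no
  Position 4: 'bb' -> no
  Position 5: 'bc' -> MATCH
  Position 6: 'cc' -> no
  Position 7: 'cb' -> no
  Position 8: 'bc' -> MATCH
  Position 9: 'cc' -> no
  Position 10: 'ca' -> no
Total matches: 2

2


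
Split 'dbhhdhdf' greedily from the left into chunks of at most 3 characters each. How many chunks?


'dbhhdhdf' has 8 characters.
Chunking with max size 3:
  Chunk 1: 'dbh' (positions 0-2)
  Chunk 2: 'hdh' (positions 3-5)
  Chunk 3: 'df' (positions 6-7)
Total chunks: ceil(8 / 3) = 3

3


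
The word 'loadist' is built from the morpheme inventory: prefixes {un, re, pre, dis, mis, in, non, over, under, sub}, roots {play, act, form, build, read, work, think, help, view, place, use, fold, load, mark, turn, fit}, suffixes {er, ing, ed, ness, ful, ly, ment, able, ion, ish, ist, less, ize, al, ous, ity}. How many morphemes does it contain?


Segmenting 'loadist' against the inventory:
  'load' -> root (morpheme 1)
  'ist' -> suffix (morpheme 2)
Total morphemes: 2

2


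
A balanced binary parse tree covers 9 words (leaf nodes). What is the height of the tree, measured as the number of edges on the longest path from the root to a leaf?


In a balanced binary tree with n leaves the deepest leaf is ceil(log2(n)) edges below the root.
log2(9) = 3.1699
ceil(3.1699) = 4
height (edges) = 4

4


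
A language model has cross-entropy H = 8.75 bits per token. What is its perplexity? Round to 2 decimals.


Perplexity formula: PP = 2^H
H = 8.75
PP = 2^8.75
Decompose: 2^8.75 = 2^8 * 2^0.75
2^8 = 256, 2^0.75 ~ 1.6817928
PP ~ 256 * 1.6817928 = 430.5389568
Rounded to 2 decimals: 430.54

430.54


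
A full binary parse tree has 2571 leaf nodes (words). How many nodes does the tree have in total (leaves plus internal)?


Leaf nodes (terminals): 2571
Internal nodes = n - 1 = 2571 - 1 = 2570
Total = leaves + internal = 2571 + 2570 = 5141

5141


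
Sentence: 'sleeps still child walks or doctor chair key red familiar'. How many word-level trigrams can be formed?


Word trigrams from [10] words:
  Trigram 1: (sleeps still child)
  Trigram 2: (still child walks)
  Trigram 3: (child walks or)
  Trigram 4: (walks or doctor)
  Trigram 5: (or doctor chair)
  Trigram 6: (doctor chair key)
  Trigram 7: (chair key red)
  Trigram 8: (key red familiar)
Total word trigrams: 10 - 2 = 8

8


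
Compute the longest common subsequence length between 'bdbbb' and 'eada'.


DP table for LCS of 'bdbbb' and 'eada':
       e  a  d  a
    0  0  0  0  0
  b 0  0  0  0  0
  d 0  0  0  1  1
  b 0  0  0  1  1
  b 0  0  0  1  1
  b 0  0  0  1  1
LCS: 'd'
LCS length = 1

1


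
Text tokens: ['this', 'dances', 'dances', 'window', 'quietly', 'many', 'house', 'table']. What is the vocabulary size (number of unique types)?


Listing all tokens and tracking unique types:
  Token 1: 'this' -> NEW (unique so far: 1)
  Token 2: 'dances' -> NEW (unique so far: 2)
  Token 3: 'dances' -> duplicate (unique so far: 2)
  Token 4: 'window' -> NEW (unique so far: 3)
  Token 5: 'quietly' -> NEW (unique so far: 4)
  Token 6: 'many' -> NEW (unique so far: 5)
  Token 7: 'house' -> NEW (unique so far: 6)
  Token 8: 'table' -> NEW (unique so far: 7)
Unique types: ('dances', 'house', 'many', 'quietly', 'table', 'this', 'window')
Vocabulary size: 7

7


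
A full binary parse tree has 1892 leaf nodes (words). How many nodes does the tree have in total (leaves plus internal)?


Leaf nodes (terminals): 1892
Internal nodes = n - 1 = 1892 - 1 = 1891
Total = leaves + internal = 1892 + 1891 = 3783

3783


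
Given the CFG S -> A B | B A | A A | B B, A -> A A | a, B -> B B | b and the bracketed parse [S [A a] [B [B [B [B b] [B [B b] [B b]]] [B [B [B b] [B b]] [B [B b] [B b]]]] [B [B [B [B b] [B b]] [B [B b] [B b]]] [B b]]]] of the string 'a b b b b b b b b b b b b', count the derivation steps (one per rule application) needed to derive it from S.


Every bracketed nonterminal node [X ...] in the tree is produced by exactly one rule application.
Reading the tree off as a leftmost derivation:
  Step 1: S  =>  A B   (applied S -> A B)
  Step 2: A B  =>  a B   (applied A -> a)
  Step 3: a B  =>  a B B   (applied B -> B B)
  Step 4: a B B  =>  a B B B   (applied B -> B B)
  Step 5: a B B B  =>  a B B B B   (applied B -> B B)
  Step 6: a B B B B  =>  a b B B B   (applied B -> b)
  Step 7: a b B B B  =>  a b B B B B   (applied B -> B B)
  Step 8: a b B B B B  =>  a b b B B B   (applied B -> b)
  Step 9: a b b B B B  =>  a b b b B B   (applied B -> b)
  Step 10: a b b b B B  =>  a b b b B B B   (applied B -> B B)
  Step 11: a b b b B B B  =>  a b b b B B B B   (applied B -> B B)
  Step 12: a b b b B B B B  =>  a b b b b B B B   (applied B -> b)
  Step 13: a b b b b B B B  =>  a b b b b b B B   (applied B -> b)
  Step 14: a b b b b b B B  =>  a b b b b b B B B   (applied B -> B B)
  Step 15: a b b b b b B B B  =>  a b b b b b b B B   (applied B -> b)
  Step 16: a b b b b b b B B  =>  a b b b b b b b B   (applied B -> b)
  Step 17: a b b b b b b b B  =>  a b b b b b b b B B   (applied B -> B B)
  Step 18: a b b b b b b b B B  =>  a b b b b b b b B B B   (applied B -> B B)
  Step 19: a b b b b b b b B B B  =>  a b b b b b b b B B B B   (applied B -> B B)
  Step 20: a b b b b b b b B B B B  =>  a b b b b b b b b B B B   (applied B -> b)
  Step 21: a b b b b b b b b B B B  =>  a b b b b b b b b b B B   (applied B -> b)
  Step 22: a b b b b b b b b b B B  =>  a b b b b b b b b b B B B   (applied B -> B B)
  Step 23: a b b b b b b b b b B B B  =>  a b b b b b b b b b b B B   (applied B -> b)
  Step 24: a b b b b b b b b b b B B  =>  a b b b b b b b b b b b B   (applied B -> b)
  Step 25: a b b b b b b b b b b b B  =>  a b b b b b b b b b b b b   (applied B -> b)
Final yield: a b b b b b b b b b b b b
Total rewrite steps: 25

25


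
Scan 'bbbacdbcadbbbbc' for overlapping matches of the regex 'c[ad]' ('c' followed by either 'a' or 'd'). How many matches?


Pattern: c[ad] means 'c' followed by either 'a' or 'd'.
Scanning 'bbbacdbcadbbbbc' position-by-position:
  Pos 0: window 'bb' -> no
  Pos 1: window 'bb' -> no
  Pos 2: window 'ba' -> no
  Pos 3: window 'ac' -> no
  Pos 4: window 'cd' -> MATCH
  Pos 5: window 'db' -> no
  Pos 6: window 'bc' -> no
  Pos 7: window 'ca' -> MATCH
  Pos 8: window 'ad' -> no
  Pos 9: window 'db' -> no
  Pos 10: window 'bb' -> no
  Pos 11: window 'bb' -> no
  Pos 12: window 'bb' -> no
  Pos 13: window 'bc' -> no
  Pos 14: window 'c' -> no
Total matches: 2

2


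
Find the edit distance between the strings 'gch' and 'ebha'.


Building DP table for s1='gch' (len 3) and s2='ebha' (len 4):
       e  b  h  a
    0  1  2  3  4
  g 1  1  2  3  4
  c 2  2  2  3  4
  h 3  3  3  2  3
Edit distance = dp[3][4] = 3

3


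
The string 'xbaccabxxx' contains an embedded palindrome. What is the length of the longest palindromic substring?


Scanning 'xbaccabxxx' for palindromic substrings.
Substring at positions 0-7: 'xbaccabx'.
Check: reverse('xbaccabx') = 'xbaccabx' -> palindrome confirmed.
Neighbouring characters ('-' / 'x') break symmetry, so it cannot extend further.
No longer palindromic substring exists; longest length = 8

8


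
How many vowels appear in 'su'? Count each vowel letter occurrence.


Scanning each character of 'su':
  Position 1: 's' -> consonant (running count: 0)
  Position 2: 'u' -> vowel (running count: 1)
Total vowels: 1

1


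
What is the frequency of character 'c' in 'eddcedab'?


Scanning 'eddcedab' for 'c':
  Position 3: 'c' -> MATCH (count: 1)
Total occurrences of 'c': 1

1


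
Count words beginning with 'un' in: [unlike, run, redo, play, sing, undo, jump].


Checking each word for prefix 'un':
  'unlike' -> YES, starts with 'un' (count: 1)
  'run' -> no (count: 1)
  'redo' -> no (count: 1)
  'play' -> no (count: 1)
  'sing' -> no (count: 1)
  'undo' -> YES, starts with 'un' (count: 2)
  'jump' -> no (count: 2)
Total with prefix 'un': 2

2


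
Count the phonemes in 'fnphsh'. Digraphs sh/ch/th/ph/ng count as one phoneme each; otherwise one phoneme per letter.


Parsing 'fnphsh' greedily, digraphs first:
  'f' -> consonant phoneme (phonemes so far: 1)
  'n' -> consonant phoneme (phonemes so far: 2)
  'ph' -> digraph (1 consonant phoneme) (phonemes so far: 3)
  'sh' -> digraph (1 consonant phoneme) (phonemes so far: 4)
Total phonemes: 4

4


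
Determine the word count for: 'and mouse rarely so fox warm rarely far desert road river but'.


Counting words by splitting on spaces:
  Word 1: 'and'
  Word 2: 'mouse'
  Word 3: 'rarely'
  Word 4: 'so'
  Word 5: 'fox'
  Word 6: 'warm'
  Word 7: 'rarely'
  Word 8: 'far'
  Word 9: 'desert'
  Word 10: 'road'
  Word 11: 'river'
  Word 12: 'but'
Total words: 12

12


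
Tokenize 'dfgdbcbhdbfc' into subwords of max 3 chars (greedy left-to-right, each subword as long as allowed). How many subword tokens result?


'dfgdbcbhdbfc' has 12 characters.
Chunking with max size 3:
  Chunk 1: 'dfg' (positions 0-2)
  Chunk 2: 'dbc' (positions 3-5)
  Chunk 3: 'bhd' (positions 6-8)
  Chunk 4: 'bfc' (positions 9-11)
Total chunks: ceil(12 / 3) = 4

4


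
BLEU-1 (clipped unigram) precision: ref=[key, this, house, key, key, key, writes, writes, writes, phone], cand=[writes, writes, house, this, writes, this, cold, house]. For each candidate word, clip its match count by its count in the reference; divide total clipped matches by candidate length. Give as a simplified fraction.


Reference word counts: {'house': 1, 'key': 4, 'phone': 1, 'this': 1, 'writes': 3}
Checking each candidate word (with clipping):
  'writes' -> in reference (ref count 3, used 1/3) -> match (matches: 1)
  'writes' -> in reference (ref count 3, used 2/3) -> match (matches: 2)
  'house' -> in reference (ref count 1, used 1/1) -> match (matches: 3)
  'this' -> in reference (ref count 1, used 1/1) -> match (matches: 4)
  'writes' -> in reference (ref count 3, used 3/3) -> match (matches: 5)
  'this' -> ref count 1 already used up (1/1) -> clipped, no match (matches: 5)
  'cold' -> not in reference -> no match (matches: 5)
  'house' -> ref count 1 already used up (1/1) -> clipped, no match (matches: 5)
Clipped matches: 5, Candidate length: 8
Precision = 5/8

5/8


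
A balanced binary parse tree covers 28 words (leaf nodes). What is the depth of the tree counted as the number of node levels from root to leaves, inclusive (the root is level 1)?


In a balanced binary tree with n leaves the deepest leaf is ceil(log2(n)) edges below the root,
so counting node levels inclusive of root and leaves gives ceil(log2(n)) + 1 levels.
log2(28) = 4.8074
ceil(4.8074) = 5
levels = 5 + 1 = 6

6


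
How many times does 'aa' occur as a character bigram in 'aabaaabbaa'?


Scanning 'aabaaabbaa' for bigram 'aa':
  Position 0: 'aa' -> MATCH
  Position 1: 'ab' -> no
  Position 2: 'ba' -> no
  Position 3: 'aa' -> MATCH
  Position 4: 'aa' -> MATCH
  Position 5: 'ab' -> no
  Position 6: 'bb' -> no
  Position 7: 'ba' -> no
  Position 8: 'aa' -> MATCH
Total matches: 4

4


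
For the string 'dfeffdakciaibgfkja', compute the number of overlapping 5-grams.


String 'dfeffdakciaibgfkja' has length L = 18.
Number of overlapping n-grams = L - n + 1
Substituting: 18 - 5 + 1 = 14

14


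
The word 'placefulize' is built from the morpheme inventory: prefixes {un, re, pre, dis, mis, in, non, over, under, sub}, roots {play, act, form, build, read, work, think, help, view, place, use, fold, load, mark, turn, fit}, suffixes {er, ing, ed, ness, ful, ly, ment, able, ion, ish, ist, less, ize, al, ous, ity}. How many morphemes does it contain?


Segmenting 'placefulize' against the inventory:
  'place' -> root (morpheme 1)
  'ful' -> suffix (morpheme 2)
  'ize' -> suffix (morpheme 3)
Total morphemes: 3

3


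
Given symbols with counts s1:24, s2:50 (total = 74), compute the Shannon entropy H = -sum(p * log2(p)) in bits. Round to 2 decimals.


Computing entropy H = -sum(p_i * log2(p_i)):
  s1: p = 24/74 = 0.3243, -p*log2(p) = 0.5269
  s2: p = 50/74 = 0.6757, -p*log2(p) = 0.3822
H = sum of terms = 0.9091
Rounded to 2 decimals: 0.91

0.91


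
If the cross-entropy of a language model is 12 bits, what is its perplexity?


Perplexity formula: PP = 2^H
H = 12
PP = 2^12
PP = 2^12 = 4096

4096


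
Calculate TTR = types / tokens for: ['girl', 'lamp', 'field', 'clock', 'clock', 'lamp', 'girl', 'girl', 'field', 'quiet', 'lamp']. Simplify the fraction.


Tokens: 11
Unique types: ('clock', 'field', 'girl', 'lamp', 'quiet') = 5
TTR = 5/11
Already in lowest terms.

5/11


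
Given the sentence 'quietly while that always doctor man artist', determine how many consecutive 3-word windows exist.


Word trigrams from [7] words:
  Trigram 1: (quietly while that)
  Trigram 2: (while that always)
  Trigram 3: (that always doctor)
  Trigram 4: (always doctor man)
  Trigram 5: (doctor man artist)
Total word trigrams: 7 - 2 = 5

5


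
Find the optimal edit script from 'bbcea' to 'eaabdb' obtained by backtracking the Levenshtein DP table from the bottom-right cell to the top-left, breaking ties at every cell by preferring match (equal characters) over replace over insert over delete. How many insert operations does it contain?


Edit distance = 6. Backtracking from cell (5, 6) with preference match > replace > insert > delete,
then listing the resulting alignment 'bbcea' -> 'eaabdb' left to right:
  Step 1: insert 'e' [insertion #1]
  Step 2: replace b->a
  Step 3: replace b->a
  Step 4: replace c->b
  Step 5: replace e->d
  Step 6: replace a->b
Total insertions: 1

1


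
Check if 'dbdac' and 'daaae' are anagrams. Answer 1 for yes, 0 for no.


Sort characters of 'dbdac': 'abcdd'
Sort characters of 'daaae': 'aaade'
Sorted forms differ -> they are NOT anagrams
Result: 0

0


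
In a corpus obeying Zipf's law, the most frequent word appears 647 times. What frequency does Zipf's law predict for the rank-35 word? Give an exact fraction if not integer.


Zipf's law: freq(rank) = f1 / rank
f1 = 647, rank = 35
freq = 647 / 35
GCD(647, 35) = 1
Simplified: 647/35

647/35


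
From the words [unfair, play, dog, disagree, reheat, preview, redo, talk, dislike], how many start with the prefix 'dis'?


Checking each word for prefix 'dis':
  'unfair' -> no (count: 0)
  'play' -> no (count: 0)
  'dog' -> no (count: 0)
  'disagree' -> YES, starts with 'dis' (count: 1)
  'reheat' -> no (count: 1)
  'preview' -> no (count: 1)
  'redo' -> no (count: 1)
  'talk' -> no (count: 1)
  'dislike' -> YES, starts with 'dis' (count: 2)
Total with prefix 'dis': 2

2


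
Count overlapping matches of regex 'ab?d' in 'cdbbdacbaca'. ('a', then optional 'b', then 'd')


Pattern: ab?d means 'a', then optional 'b', then 'd'.
Scanning 'cdbbdacbaca' position-by-position:
  Pos 0: window 'cdb' -> no
  Pos 1: window 'dbb' -> no
  Pos 2: window 'bbd' -> no
  Pos 3: window 'bda' -> no
  Pos 4: window 'dac' -> no
  Pos 5: window 'acb' -> no
  Pos 6: window 'cba' -> no
  Pos 7: window 'bac' -> no
  Pos 8: window 'aca' -> no
  Pos 9: window 'ca' -> no
  Pos 10: window 'a' -> no
Total matches: 0

0


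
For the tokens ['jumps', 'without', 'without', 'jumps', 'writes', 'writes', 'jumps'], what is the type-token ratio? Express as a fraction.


Tokens: 7
Unique types: ('jumps', 'without', 'writes') = 3
TTR = 3/7
Already in lowest terms.

3/7


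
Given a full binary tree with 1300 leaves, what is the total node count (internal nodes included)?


Leaf nodes (terminals): 1300
Internal nodes = n - 1 = 1300 - 1 = 1299
Total = leaves + internal = 1300 + 1299 = 2599

2599


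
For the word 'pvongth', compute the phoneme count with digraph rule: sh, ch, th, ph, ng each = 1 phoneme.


Parsing 'pvongth' greedily, digraphs first:
  'p' -> consonant phoneme (phonemes so far: 1)
  'v' -> consonant phoneme (phonemes so far: 2)
  'o' -> vowel phoneme (phonemes so far: 3)
  'ng' -> digraph (1 consonant phoneme) (phonemes so far: 4)
  'th' -> digraph (1 consonant phoneme) (phonemes so far: 5)
Total phonemes: 5

5


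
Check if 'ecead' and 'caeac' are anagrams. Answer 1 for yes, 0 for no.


Sort characters of 'ecead': 'acdee'
Sort characters of 'caeac': 'aacce'
Sorted forms differ -> they are NOT anagrams
Result: 0

0


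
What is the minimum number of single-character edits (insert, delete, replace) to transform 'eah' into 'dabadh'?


Building DP table for s1='eah' (len 3) and s2='dabadh' (len 6):
       d  a  b  a  d  h
    0  1  2  3  4  5  6
  e 1  1  2  3  4  5  6
  a 2  2  1  2  3  4  5
  h 3  3  2  2  3  4  4
Edit distance = dp[3][6] = 4

4


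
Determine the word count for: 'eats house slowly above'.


Counting words by splitting on spaces:
  Word 1: 'eats'
  Word 2: 'house'
  Word 3: 'slowly'
  Word 4: 'above'
Total words: 4

4


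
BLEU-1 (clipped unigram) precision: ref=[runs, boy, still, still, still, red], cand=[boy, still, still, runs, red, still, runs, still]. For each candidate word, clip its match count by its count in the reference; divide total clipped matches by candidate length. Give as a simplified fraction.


Reference word counts: {'boy': 1, 'red': 1, 'runs': 1, 'still': 3}
Checking each candidate word (with clipping):
  'boy' -> in reference (ref count 1, used 1/1) -> match (matches: 1)
  'still' -> in reference (ref count 3, used 1/3) -> match (matches: 2)
  'still' -> in reference (ref count 3, used 2/3) -> match (matches: 3)
  'runs' -> in reference (ref count 1, used 1/1) -> match (matches: 4)
  'red' -> in reference (ref count 1, used 1/1) -> match (matches: 5)
  'still' -> in reference (ref count 3, used 3/3) -> match (matches: 6)
  'runs' -> ref count 1 already used up (1/1) -> clipped, no match (matches: 6)
  'still' -> ref count 3 already used up (3/3) -> clipped, no match (matches: 6)
Clipped matches: 6, Candidate length: 8
Precision = 6/8 = 3/4

3/4


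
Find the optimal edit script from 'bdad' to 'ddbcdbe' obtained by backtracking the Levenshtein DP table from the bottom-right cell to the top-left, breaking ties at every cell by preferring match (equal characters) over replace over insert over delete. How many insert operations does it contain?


Edit distance = 5. Backtracking from cell (4, 7) with preference match > replace > insert > delete,
then listing the resulting alignment 'bdad' -> 'ddbcdbe' left to right:
  Step 1: insert 'd' [insertion #1]
  Step 2: insert 'd' [insertion #2]
  Step 3: keep 'b'
  Step 4: insert 'c' [insertion #3]
  Step 5: keep 'd'
  Step 6: replace a->b
  Step 7: replace d->e
Total insertions: 3

3


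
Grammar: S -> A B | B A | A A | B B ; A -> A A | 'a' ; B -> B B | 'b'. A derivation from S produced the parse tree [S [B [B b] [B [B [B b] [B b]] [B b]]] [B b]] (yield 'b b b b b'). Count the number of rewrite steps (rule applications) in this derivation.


Every bracketed nonterminal node [X ...] in the tree is produced by exactly one rule application.
Reading the tree off as a leftmost derivation:
  Step 1: S  =>  B B   (applied S -> B B)
  Step 2: B B  =>  B B B   (applied B -> B B)
  Step 3: B B B  =>  b B B   (applied B -> b)
  Step 4: b B B  =>  b B B B   (applied B -> B B)
  Step 5: b B B B  =>  b B B B B   (applied B -> B B)
  Step 6: b B B B B  =>  b b B B B   (applied B -> b)
  Step 7: b b B B B  =>  b b b B B   (applied B -> b)
  Step 8: b b b B B  =>  b b b b B   (applied B -> b)
  Step 9: b b b b B  =>  b b b b b   (applied B -> b)
Final yield: b b b b b
Total rewrite steps: 9

9


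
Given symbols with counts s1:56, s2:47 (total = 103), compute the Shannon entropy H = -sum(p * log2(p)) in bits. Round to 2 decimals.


Computing entropy H = -sum(p_i * log2(p_i)):
  s1: p = 56/103 = 0.5437, -p*log2(p) = 0.4780
  s2: p = 47/103 = 0.4563, -p*log2(p) = 0.5165
H = sum of terms = 0.9945
Rounded to 2 decimals: 0.99

0.99


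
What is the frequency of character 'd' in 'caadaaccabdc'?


Scanning 'caadaaccabdc' for 'd':
  Position 3: 'd' -> MATCH (count: 1)
  Position 10: 'd' -> MATCH (count: 2)
Total occurrences of 'd': 2

2


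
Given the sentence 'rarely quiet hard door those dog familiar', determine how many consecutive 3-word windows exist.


Word trigrams from [7] words:
  Trigram 1: (rarely quiet hard)
  Trigram 2: (quiet hard door)
  Trigram 3: (hard door those)
  Trigram 4: (door those dog)
  Trigram 5: (those dog familiar)
Total word trigrams: 7 - 2 = 5

5


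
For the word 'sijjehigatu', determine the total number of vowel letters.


Scanning each character of 'sijjehigatu':
  Position 1: 's' -> consonant (running count: 0)
  Position 2: 'i' -> vowel (running count: 1)
  Position 3: 'j' -> consonant (running count: 1)
  Position 4: 'j' -> consonant (running count: 1)
  Position 5: 'e' -> vowel (running count: 2)
  Position 6: 'h' -> consonant (running count: 2)
  Position 7: 'i' -> vowel (running count: 3)
  Position 8: 'g' -> consonant (running count: 3)
  Position 9: 'a' -> vowel (running count: 4)
  Position 10: 't' -> consonant (running count: 4)
  Position 11: 'u' -> vowel (running count: 5)
Total vowels: 5

5


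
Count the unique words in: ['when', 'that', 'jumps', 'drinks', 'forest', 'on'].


Listing all tokens and tracking unique types:
  Token 1: 'when' -> NEW (unique so far: 1)
  Token 2: 'that' -> NEW (unique so far: 2)
  Token 3: 'jumps' -> NEW (unique so far: 3)
  Token 4: 'drinks' -> NEW (unique so far: 4)
  Token 5: 'forest' -> NEW (unique so far: 5)
  Token 6: 'on' -> NEW (unique so far: 6)
Unique types: ('drinks', 'forest', 'jumps', 'on', 'that', 'when')
Vocabulary size: 6

6


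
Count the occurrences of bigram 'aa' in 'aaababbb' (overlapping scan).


Scanning 'aaababbb' for bigram 'aa':
  Position 0: 'aa' -> MATCH
  Position 1: 'aa' -> MATCH
  Position 2: 'ab' -> no
  Position 3: 'ba' -> no
  Position 4: 'ab' -> no
  Position 5: 'bb' -> no
  Position 6: 'bb' -> no
Total matches: 2

2


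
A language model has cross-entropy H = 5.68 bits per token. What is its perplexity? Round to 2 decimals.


Perplexity formula: PP = 2^H
H = 5.68
PP = 2^5.68
Decompose: 2^5.68 = 2^5 * 2^0.68
2^5 = 32, 2^0.68 ~ 1.6021398
PP ~ 32 * 1.6021398 = 51.2684736
Rounded to 2 decimals: 51.27

51.27


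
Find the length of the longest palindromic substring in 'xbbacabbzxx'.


Scanning 'xbbacabbzxx' for palindromic substrings.
Substring at positions 1-7: 'bbacabb'.
Check: reverse('bbacabb') = 'bbacabb' -> palindrome confirmed.
Neighbouring characters ('x' / 'z') break symmetry, so it cannot extend further.
No longer palindromic substring exists; longest length = 7

7


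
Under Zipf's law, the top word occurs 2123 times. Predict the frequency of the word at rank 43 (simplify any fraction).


Zipf's law: freq(rank) = f1 / rank
f1 = 2123, rank = 43
freq = 2123 / 43
GCD(2123, 43) = 1
Simplified: 2123/43

2123/43


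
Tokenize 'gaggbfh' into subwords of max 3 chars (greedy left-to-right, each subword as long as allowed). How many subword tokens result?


'gaggbfh' has 7 characters.
Chunking with max size 3:
  Chunk 1: 'gag' (positions 0-2)
  Chunk 2: 'gbf' (positions 3-5)
  Chunk 3: 'h' (positions 6-6)
Total chunks: ceil(7 / 3) = 3

3


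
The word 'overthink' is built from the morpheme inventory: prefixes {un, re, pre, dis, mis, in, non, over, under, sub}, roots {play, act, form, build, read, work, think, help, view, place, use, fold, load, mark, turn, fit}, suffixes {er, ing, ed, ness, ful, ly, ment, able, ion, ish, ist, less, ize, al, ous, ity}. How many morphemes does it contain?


Segmenting 'overthink' against the inventory:
  'over' -> prefix (morpheme 1)
  'think' -> root (morpheme 2)
Total morphemes: 2

2
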